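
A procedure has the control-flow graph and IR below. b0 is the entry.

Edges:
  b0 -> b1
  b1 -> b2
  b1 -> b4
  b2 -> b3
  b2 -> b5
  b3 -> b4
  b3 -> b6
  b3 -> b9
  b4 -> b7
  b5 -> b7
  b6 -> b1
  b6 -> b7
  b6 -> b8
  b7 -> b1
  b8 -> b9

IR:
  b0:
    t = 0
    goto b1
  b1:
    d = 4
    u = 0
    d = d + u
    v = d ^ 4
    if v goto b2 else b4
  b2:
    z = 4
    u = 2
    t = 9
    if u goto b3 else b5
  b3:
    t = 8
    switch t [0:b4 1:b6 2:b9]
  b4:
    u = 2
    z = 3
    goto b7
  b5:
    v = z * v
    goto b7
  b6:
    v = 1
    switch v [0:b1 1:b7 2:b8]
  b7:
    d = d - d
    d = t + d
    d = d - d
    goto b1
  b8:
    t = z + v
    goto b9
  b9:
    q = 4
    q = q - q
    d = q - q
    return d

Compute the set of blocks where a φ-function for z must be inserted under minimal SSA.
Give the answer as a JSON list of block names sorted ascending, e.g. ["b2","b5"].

Answer: ["b1", "b4", "b7"]

Analysis:
idom tree: b1←b0 b2←b1 b3←b2 b4←b1 b5←b2 b6←b3 b7←b1 b8←b6 b9←b3
Dom at joins:
  b1: preds {b0,b6,b7}: {b0} ∩ {b0,b1,b2,b3,b6} ∩ {b0,b1,b7} = {b0}; idom=b0
  b4: preds {b1,b3}: {b0,b1} ∩ {b0,b1,b2,b3} = {b0,b1}; idom=b1
  b7: preds {b4,b5,b6}: {b0,b1,b4} ∩ {b0,b1,b2,b5} ∩ {b0,b1,b2,b3,b6} = {b0,b1}; idom=b1
  b9: preds {b3,b8}: {b0,b1,b2,b3} ∩ {b0,b1,b2,b3,b6,b8} = {b0,b1,b2,b3}; idom=b3

Frontier:
  join b1 pred b0: · stop@b0
  join b1 pred b6: b6→b3→b2→b1 stop@b0
  join b1 pred b7: b7→b1 stop@b0
  join b4 pred b1: · stop@b1
  join b4 pred b3: b3→b2 stop@b1
  join b7 pred b4: b4 stop@b1
  join b7 pred b5: b5→b2 stop@b1
  join b7 pred b6: b6→b3→b2 stop@b1
  join b9 pred b3: · stop@b3
  join b9 pred b8: b8→b6 stop@b3
  DF(b0)=∅
  DF(b1)={b1}
  DF(b2)={b1,b4,b7}
  DF(b3)={b1,b4,b7}
  DF(b4)={b7}
  DF(b5)={b7}
  DF(b6)={b1,b7,b9}
  DF(b7)={b1}
  DF(b8)={b9}
  DF(b9)=∅

φ for z: defs {b2,b4}
  DF⁺ = {b1,b4,b7}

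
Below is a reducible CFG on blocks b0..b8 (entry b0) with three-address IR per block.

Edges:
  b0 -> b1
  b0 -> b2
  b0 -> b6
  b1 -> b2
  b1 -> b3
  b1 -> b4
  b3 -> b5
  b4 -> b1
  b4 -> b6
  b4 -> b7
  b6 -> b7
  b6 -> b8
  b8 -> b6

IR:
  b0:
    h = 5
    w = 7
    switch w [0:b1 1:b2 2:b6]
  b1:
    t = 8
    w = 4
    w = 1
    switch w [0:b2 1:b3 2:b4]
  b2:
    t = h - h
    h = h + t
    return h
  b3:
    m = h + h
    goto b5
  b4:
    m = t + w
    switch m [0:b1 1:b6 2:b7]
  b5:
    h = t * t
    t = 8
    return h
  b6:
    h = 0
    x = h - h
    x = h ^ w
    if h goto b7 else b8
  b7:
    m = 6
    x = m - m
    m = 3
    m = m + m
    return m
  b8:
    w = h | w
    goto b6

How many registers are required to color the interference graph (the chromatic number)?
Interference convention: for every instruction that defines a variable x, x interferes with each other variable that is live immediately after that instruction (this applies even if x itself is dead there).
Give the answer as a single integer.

Per-block:
  b0: {h,w} / ∅
  b1: {t,w} / ∅
  b2: {h,t} / {h}
  b3: {m} / {h}
  b4: {m} / {t,w}
  b5: {h,t} / {t}
  b6: {h,x} / {w}
  b7: {m,x} / ∅
  b8: {w} / {h,w}

Liveness:
  b0: in=∅ out={h,w}
  b1: in={h} out={h,t,w}
  b2: in={h} out=∅
  b3: in={h,t} out={t}
  b4: in={h,t,w} out={h,w}
  b5: in={t} out=∅
  b6: in={w} out={h,w}
  b7: in=∅ out=∅
  b8: in={h,w} out={w}

Interfere edges:
  h — {m,t,w,x}
  m — {h,t,w}
  t — {h,m,w}
  w — {h,m,t,x}
  x — {h,w}

Registers:
  clique {h,m,t,w} ⇒ need ≥ 4
  4-colouring: R0={h}  R1={w}  R2={m,x}  R3={t}
  χ = 4

Answer: 4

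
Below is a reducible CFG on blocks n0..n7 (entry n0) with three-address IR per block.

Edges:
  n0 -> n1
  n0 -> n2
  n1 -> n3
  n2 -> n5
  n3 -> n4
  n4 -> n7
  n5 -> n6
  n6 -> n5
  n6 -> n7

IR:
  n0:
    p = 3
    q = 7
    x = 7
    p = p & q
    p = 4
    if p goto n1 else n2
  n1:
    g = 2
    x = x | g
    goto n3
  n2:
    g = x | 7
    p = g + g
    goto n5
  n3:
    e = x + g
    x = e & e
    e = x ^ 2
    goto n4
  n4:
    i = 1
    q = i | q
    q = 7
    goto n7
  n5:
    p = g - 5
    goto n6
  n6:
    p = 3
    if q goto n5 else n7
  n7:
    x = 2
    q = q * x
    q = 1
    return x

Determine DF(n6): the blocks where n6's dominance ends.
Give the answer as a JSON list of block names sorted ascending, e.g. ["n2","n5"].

idom tree: n1←n0 n2←n0 n3←n1 n4←n3 n5←n2 n6←n5 n7←n0
Dom∩ at merges:
  n5: preds {n2,n6}: {n0,n2} ∩ {n0,n2,n5,n6} = {n0,n2}; idom=n2
  n7: preds {n4,n6}: {n0,n1,n3,n4} ∩ {n0,n2,n5,n6} = {n0}; idom=n0

DF walk-up:
  join n5 pred n2: · stop@n2
  join n5 pred n6: n6→n5 stop@n2
  join n7 pred n4: n4→n3→n1 stop@n0
  join n7 pred n6: n6→n5→n2 stop@n0
  n0 → ∅
  n1 → {n7}
  n2 → {n7}
  n3 → {n7}
  n4 → {n7}
  n5 → {n5,n7}
  n6 → {n5,n7}
  n7 → ∅

DF(n6) = ["n5", "n7"]

Answer: ["n5", "n7"]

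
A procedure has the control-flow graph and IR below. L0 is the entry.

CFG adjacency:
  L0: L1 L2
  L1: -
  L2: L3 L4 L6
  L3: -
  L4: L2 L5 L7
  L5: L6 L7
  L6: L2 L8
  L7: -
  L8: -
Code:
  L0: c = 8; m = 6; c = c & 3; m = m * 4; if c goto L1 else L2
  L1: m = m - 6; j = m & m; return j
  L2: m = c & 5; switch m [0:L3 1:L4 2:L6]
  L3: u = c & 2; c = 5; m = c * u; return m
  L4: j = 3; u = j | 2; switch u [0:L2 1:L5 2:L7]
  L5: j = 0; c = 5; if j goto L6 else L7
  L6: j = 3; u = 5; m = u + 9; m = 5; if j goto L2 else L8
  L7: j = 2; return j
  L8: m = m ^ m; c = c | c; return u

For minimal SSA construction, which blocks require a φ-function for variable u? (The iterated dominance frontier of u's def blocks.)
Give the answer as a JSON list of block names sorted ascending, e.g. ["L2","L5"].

idom tree: L1←L0 L2←L0 L3←L2 L4←L2 L5←L4 L6←L2 L7←L4 L8←L6
Dom at joins:
  L2: preds {L0,L4,L6}: {L0} ∩ {L0,L2,L4} ∩ {L0,L2,L6} = {L0}; idom=L0
  L6: preds {L2,L5}: {L0,L2} ∩ {L0,L2,L4,L5} = {L0,L2}; idom=L2
  L7: preds {L4,L5}: {L0,L2,L4} ∩ {L0,L2,L4,L5} = {L0,L2,L4}; idom=L4

Frontier:
  L2←L0: walk · to L0
  L2←L4: walk L4→L2 to L0
  L2←L6: walk L6→L2 to L0
  L6←L2: walk · to L2
  L6←L5: walk L5→L4 to L2
  L7←L4: walk · to L4
  L7←L5: walk L5 to L4
  L0 → ∅
  L1 → ∅
  L2 → {L2}
  L3 → ∅
  L4 → {L2,L6}
  L5 → {L6,L7}
  L6 → {L2}
  L7 → ∅
  L8 → ∅

φ for u: defs {L3,L4,L6}
  DF⁺ = {L2,L6}

Answer: ["L2", "L6"]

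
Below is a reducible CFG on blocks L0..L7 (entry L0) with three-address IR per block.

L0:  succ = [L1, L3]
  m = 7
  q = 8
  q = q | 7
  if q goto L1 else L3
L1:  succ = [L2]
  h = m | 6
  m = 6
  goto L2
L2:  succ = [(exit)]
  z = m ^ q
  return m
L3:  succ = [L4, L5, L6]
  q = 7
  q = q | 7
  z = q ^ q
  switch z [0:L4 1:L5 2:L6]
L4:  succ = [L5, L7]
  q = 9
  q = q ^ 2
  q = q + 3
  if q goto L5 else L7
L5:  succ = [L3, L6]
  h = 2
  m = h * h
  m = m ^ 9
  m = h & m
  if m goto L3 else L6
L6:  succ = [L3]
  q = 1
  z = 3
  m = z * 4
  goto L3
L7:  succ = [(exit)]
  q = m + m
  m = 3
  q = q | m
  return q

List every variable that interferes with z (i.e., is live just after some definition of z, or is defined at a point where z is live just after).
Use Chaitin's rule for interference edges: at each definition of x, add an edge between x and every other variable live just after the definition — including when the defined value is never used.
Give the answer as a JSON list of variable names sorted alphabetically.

def/use:
  L0: def={m,q} ue=∅
  L1: def={h,m} ue={m}
  L2: def={z} ue={m,q}
  L3: def={q,z} ue=∅
  L4: def={q} ue=∅
  L5: def={h,m} ue=∅
  L6: def={m,q,z} ue=∅
  L7: def={m,q} ue={m}

Backward fixpoint:
  live L0: ∅→{m,q}
  live L1: {m,q}→{m,q}
  live L2: {m,q}→∅
  live L3: {m}→{m}
  live L4: {m}→{m}
  live L5: ∅→{m}
  live L6: ∅→{m}
  live L7: {m}→∅

Interference:
  h: {m,q}
  m: {h,q,z}
  q: {h,m}
  z: {m}

N(z) = ["m"]

Answer: ["m"]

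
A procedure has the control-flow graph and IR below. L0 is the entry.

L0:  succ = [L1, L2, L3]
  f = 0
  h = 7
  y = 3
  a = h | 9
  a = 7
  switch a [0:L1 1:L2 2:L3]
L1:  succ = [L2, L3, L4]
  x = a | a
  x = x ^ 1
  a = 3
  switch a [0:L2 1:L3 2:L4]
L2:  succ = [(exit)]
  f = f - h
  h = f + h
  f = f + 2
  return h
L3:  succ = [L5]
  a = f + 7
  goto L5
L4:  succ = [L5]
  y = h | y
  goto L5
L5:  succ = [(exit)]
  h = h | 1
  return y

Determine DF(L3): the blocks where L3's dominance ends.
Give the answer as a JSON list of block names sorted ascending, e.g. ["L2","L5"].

idom tree: L1←L0 L2←L0 L3←L0 L4←L1 L5←L0
Join-block Dom:
  L2: preds {L0,L1}: {L0} ∩ {L0,L1} = {L0}; idom=L0
  L3: preds {L0,L1}: {L0} ∩ {L0,L1} = {L0}; idom=L0
  L5: preds {L3,L4}: {L0,L3} ∩ {L0,L1,L4} = {L0}; idom=L0

DF walk-up:
  L2←L0: walk · to L0
  L2←L1: walk L1 to L0
  L3←L0: walk · to L0
  L3←L1: walk L1 to L0
  L5←L3: walk L3 to L0
  L5←L4: walk L4→L1 to L0
  L0: DF=∅
  L1: DF={L2,L3,L5}
  L2: DF=∅
  L3: DF={L5}
  L4: DF={L5}
  L5: DF=∅

DF(L3) = ["L5"]

Answer: ["L5"]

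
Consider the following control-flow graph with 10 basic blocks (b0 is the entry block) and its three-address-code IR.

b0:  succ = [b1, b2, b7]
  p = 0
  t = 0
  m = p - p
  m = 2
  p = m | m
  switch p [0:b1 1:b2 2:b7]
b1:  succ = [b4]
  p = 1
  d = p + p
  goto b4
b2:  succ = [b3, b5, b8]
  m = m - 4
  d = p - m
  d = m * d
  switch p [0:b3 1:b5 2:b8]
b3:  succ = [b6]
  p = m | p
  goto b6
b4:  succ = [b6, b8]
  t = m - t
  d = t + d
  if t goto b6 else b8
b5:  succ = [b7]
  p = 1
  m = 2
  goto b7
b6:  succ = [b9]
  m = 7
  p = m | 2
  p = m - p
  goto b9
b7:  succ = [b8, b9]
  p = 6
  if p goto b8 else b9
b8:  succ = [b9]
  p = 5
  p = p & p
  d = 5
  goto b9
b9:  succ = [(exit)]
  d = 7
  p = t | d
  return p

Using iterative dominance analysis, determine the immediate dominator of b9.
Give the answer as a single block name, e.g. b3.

idom tree: b1←b0 b2←b0 b3←b2 b4←b1 b5←b2 b6←b0 b7←b0 b8←b0 b9←b0
Join-block Dom:
  b6: preds {b3,b4}: {b0,b2,b3} ∩ {b0,b1,b4} = {b0}; idom=b0
  b7: preds {b0,b5}: {b0} ∩ {b0,b2,b5} = {b0}; idom=b0
  b8: preds {b2,b4,b7}: {b0,b2} ∩ {b0,b1,b4} ∩ {b0,b7} = {b0}; idom=b0
  b9: preds {b6,b7,b8}: {b0,b6} ∩ {b0,b7} ∩ {b0,b8} = {b0}; idom=b0

idom(b9) = b0

Answer: b0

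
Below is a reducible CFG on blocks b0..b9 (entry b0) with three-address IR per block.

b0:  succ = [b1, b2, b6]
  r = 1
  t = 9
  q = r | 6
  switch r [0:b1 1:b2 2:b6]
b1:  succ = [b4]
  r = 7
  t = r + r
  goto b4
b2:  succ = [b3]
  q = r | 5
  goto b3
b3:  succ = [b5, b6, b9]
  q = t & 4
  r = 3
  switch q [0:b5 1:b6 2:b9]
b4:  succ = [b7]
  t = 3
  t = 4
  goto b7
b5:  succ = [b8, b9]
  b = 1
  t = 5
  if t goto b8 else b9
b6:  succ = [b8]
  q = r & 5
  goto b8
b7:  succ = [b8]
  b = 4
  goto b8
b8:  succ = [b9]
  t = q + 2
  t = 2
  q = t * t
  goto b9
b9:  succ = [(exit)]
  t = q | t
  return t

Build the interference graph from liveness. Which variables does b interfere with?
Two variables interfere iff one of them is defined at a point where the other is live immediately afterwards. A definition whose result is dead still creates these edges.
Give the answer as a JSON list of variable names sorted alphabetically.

Per-block:
  b0 def {q,r,t} use ∅
  b1 def {r,t} use ∅
  b2 def {q} use {r}
  b3 def {q,r} use {t}
  b4 def {t} use ∅
  b5 def {b,t} use ∅
  b6 def {q} use {r}
  b7 def {b} use ∅
  b8 def {q,t} use {q}
  b9 def {t} use {q,t}

Backward fixpoint:
  b0: in=∅ out={q,r,t}
  b1: in={q} out={q}
  b2: in={r,t} out={t}
  b3: in={t} out={q,r,t}
  b4: in={q} out={q}
  b5: in={q} out={q,t}
  b6: in={r} out={q}
  b7: in={q} out={q}
  b8: in={q} out={q,t}
  b9: in={q,t} out=∅

Interference:
  b: {q}
  q: {b,r,t}
  r: {q,t}
  t: {q,r}

N(b) = ["q"]

Answer: ["q"]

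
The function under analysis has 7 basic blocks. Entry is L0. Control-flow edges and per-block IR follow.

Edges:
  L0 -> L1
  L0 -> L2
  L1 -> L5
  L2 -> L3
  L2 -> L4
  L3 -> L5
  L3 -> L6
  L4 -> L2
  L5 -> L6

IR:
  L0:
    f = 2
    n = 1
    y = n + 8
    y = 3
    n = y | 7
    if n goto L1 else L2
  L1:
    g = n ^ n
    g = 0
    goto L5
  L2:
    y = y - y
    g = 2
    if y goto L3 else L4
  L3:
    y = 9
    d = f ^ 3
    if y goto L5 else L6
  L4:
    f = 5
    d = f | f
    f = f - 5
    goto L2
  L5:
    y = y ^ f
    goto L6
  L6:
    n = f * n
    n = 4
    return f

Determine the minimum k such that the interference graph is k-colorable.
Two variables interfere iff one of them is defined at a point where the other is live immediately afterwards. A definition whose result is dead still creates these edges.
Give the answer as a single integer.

def/use:
  L0 def {f,n,y} use ∅
  L1 def {g} use {n}
  L2 def {g,y} use {y}
  L3 def {d,y} use {f}
  L4 def {d,f} use ∅
  L5 def {y} use {f,y}
  L6 def {n} use {f,n}

Backward fixpoint:
  L0: in=∅ out={f,n,y}
  L1: in={f,n,y} out={f,n,y}
  L2: in={f,n,y} out={f,n,y}
  L3: in={f,n} out={f,n,y}
  L4: in={n,y} out={f,n,y}
  L5: in={f,n,y} out={f,n}
  L6: in={f,n} out=∅

Conflict graph:
  d↔{f,n,y}
  f↔{d,g,n,y}
  g↔{f,n,y}
  n↔{d,f,g,y}
  y↔{d,f,g,n}

Colouring:
  clique {d,f,n,y} ⇒ need ≥ 4
  assign d→r3 f→r0 g→r3 n→r1 y→r2 — no edge inside a register ⇒ χ ≤ 4
  χ = 4

Answer: 4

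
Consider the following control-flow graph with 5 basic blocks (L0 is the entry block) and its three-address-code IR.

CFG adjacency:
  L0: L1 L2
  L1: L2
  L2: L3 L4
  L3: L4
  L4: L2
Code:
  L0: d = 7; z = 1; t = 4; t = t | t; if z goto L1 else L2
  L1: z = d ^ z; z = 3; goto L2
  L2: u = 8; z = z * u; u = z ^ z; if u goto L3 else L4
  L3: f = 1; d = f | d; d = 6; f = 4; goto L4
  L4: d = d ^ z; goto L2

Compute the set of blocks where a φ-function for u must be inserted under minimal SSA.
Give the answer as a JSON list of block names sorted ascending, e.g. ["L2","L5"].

idom tree: L1←L0 L2←L0 L3←L2 L4←L2
Dom∩ at merges:
  L2: preds {L0,L1,L4}: {L0} ∩ {L0,L1} ∩ {L0,L2,L4} = {L0}; idom=L0
  L4: preds {L2,L3}: {L0,L2} ∩ {L0,L2,L3} = {L0,L2}; idom=L2

DF derivation:
  L2←L0: walk · to L0
  L2←L1: walk L1 to L0
  L2←L4: walk L4→L2 to L0
  L4←L2: walk · to L2
  L4←L3: walk L3 to L2
  L0 → ∅
  L1 → {L2}
  L2 → {L2}
  L3 → {L4}
  L4 → {L2}

φ for u: defs {L2}
  DF⁺ = {L2}

Answer: ["L2"]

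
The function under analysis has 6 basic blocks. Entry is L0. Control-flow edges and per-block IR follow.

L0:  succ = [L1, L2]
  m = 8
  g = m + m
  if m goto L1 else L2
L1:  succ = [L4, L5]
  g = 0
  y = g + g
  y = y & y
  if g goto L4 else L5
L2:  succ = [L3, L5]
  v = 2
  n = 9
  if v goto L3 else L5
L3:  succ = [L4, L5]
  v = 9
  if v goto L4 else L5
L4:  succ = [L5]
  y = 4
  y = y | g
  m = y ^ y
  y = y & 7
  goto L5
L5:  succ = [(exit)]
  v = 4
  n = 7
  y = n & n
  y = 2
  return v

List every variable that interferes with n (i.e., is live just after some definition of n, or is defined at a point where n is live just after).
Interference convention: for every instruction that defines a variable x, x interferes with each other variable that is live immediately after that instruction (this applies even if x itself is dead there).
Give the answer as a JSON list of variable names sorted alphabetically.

Answer: ["g", "v"]

Analysis:
Block summaries:
  L0 def {g,m} use ∅
  L1 def {g,y} use ∅
  L2 def {n,v} use ∅
  L3 def {v} use ∅
  L4 def {m,y} use {g}
  L5 def {n,v,y} use ∅

Backward fixpoint:
  live L0: ∅→{g}
  live L1: ∅→{g}
  live L2: {g}→{g}
  live L3: {g}→{g}
  live L4: {g}→∅
  live L5: ∅→∅

Interference:
  g: {m,n,v,y}
  m: {g,y}
  n: {g,v}
  v: {g,n,y}
  y: {g,m,v}

N(n) = ["g", "v"]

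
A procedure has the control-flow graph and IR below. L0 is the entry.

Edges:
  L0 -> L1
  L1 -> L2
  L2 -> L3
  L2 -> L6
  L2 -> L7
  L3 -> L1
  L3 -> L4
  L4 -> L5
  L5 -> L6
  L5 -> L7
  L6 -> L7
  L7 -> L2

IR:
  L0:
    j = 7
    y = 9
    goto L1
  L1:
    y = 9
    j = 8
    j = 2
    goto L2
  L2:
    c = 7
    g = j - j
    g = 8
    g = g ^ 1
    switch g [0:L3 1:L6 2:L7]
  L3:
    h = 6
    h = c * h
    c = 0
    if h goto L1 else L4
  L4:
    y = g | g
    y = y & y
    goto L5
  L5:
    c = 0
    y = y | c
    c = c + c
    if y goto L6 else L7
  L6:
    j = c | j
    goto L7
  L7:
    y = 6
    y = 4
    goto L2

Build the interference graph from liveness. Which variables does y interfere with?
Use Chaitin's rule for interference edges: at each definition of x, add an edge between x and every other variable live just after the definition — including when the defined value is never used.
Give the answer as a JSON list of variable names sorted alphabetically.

Answer: ["c", "j"]

Working:
Per-block:
  L0: {j,y} / ∅
  L1: {j,y} / ∅
  L2: {c,g} / {j}
  L3: {c,h} / {c}
  L4: {y} / {g}
  L5: {c,y} / {y}
  L6: {j} / {c,j}
  L7: {y} / ∅

Backward fixpoint:
  live L0: ∅→∅
  live L1: ∅→{j}
  live L2: {j}→{c,g,j}
  live L3: {c,g,j}→{g,j}
  live L4: {g,j}→{j,y}
  live L5: {j,y}→{c,j}
  live L6: {c,j}→{j}
  live L7: {j}→{j}

Interference:
  c: {g,h,j,y}
  g: {c,h,j}
  h: {c,g,j}
  j: {c,g,h,y}
  y: {c,j}

N(y) = ["c", "j"]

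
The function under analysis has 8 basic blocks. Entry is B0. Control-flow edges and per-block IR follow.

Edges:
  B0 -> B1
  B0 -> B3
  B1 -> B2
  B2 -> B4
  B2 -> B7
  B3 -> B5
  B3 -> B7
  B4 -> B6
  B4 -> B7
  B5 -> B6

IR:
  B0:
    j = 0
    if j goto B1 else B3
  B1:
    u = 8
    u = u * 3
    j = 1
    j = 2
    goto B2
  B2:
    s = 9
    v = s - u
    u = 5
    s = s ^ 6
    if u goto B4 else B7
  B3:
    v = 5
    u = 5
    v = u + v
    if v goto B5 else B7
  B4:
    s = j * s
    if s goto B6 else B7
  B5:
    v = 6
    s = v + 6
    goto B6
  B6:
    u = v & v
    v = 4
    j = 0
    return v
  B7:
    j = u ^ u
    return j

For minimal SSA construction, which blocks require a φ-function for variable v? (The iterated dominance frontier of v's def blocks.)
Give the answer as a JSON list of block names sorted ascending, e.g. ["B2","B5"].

Answer: ["B6", "B7"]

Derivation:
idom tree: B1←B0 B2←B1 B3←B0 B4←B2 B5←B3 B6←B0 B7←B0
Dom at joins:
  B6: preds {B4,B5}: {B0,B1,B2,B4} ∩ {B0,B3,B5} = {B0}; idom=B0
  B7: preds {B2,B3,B4}: {B0,B1,B2} ∩ {B0,B3} ∩ {B0,B1,B2,B4} = {B0}; idom=B0

DF derivation:
  join B6 pred B4: B4→B2→B1 stop@B0
  join B6 pred B5: B5→B3 stop@B0
  join B7 pred B2: B2→B1 stop@B0
  join B7 pred B3: B3 stop@B0
  join B7 pred B4: B4→B2→B1 stop@B0
  DF(B0)=∅
  DF(B1)={B6,B7}
  DF(B2)={B6,B7}
  DF(B3)={B6,B7}
  DF(B4)={B6,B7}
  DF(B5)={B6}
  DF(B6)=∅
  DF(B7)=∅

φ for v: defs {B2,B3,B5,B6}
  DF⁺ = {B6,B7}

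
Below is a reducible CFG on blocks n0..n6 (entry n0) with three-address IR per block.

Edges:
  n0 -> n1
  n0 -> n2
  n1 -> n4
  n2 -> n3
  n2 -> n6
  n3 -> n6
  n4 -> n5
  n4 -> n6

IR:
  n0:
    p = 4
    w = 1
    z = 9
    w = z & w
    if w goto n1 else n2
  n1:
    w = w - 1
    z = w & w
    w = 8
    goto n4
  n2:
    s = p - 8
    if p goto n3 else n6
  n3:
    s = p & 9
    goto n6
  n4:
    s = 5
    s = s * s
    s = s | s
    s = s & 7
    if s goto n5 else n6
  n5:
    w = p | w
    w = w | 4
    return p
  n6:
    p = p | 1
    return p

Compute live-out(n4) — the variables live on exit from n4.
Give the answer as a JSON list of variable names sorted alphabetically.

Answer: ["p", "w"]

Derivation:
def/use:
  n0: def={p,w,z} ue=∅
  n1: def={w,z} ue={w}
  n2: def={s} ue={p}
  n3: def={s} ue={p}
  n4: def={s} ue=∅
  n5: def={w} ue={p,w}
  n6: def={p} ue={p}

Live sets:
  live n0: ∅→{p,w}
  live n1: {p,w}→{p,w}
  live n2: {p}→{p}
  live n3: {p}→{p}
  live n4: {p,w}→{p,w}
  live n5: {p,w}→∅
  live n6: {p}→∅

live-out(n4) = ["p", "w"]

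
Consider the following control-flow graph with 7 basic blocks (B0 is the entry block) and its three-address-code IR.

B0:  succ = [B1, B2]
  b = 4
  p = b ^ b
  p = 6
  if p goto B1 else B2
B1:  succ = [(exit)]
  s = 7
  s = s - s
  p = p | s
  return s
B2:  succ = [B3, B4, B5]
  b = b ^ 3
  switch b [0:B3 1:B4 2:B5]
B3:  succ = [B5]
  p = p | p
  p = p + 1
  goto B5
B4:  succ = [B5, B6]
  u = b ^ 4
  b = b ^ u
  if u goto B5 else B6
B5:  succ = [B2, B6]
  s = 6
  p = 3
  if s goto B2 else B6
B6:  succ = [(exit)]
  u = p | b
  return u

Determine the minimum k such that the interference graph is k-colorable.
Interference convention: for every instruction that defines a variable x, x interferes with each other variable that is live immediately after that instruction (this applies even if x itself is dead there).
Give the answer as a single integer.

Answer: 3

Analysis:
def/use:
  B0: def={b,p} ue=∅
  B1: def={p,s} ue={p}
  B2: def={b} ue={b}
  B3: def={p} ue={p}
  B4: def={b,u} ue={b}
  B5: def={p,s} ue=∅
  B6: def={u} ue={b,p}

Liveness:
  B0 li=∅ lo={b,p}
  B1 li={p} lo=∅
  B2 li={b,p} lo={b,p}
  B3 li={b,p} lo={b}
  B4 li={b,p} lo={b,p}
  B5 li={b} lo={b,p}
  B6 li={b,p} lo=∅

Interfere edges:
  b — {p,s,u}
  p — {b,s,u}
  s — {b,p}
  u — {b,p}

Registers:
  lower bound: {b,p,s} mutually conflict ⇒ χ ≥ 3
  assign b→R0 p→R1 s→R2 u→R2 — no edge inside a register ⇒ χ ≤ 3
  χ = 3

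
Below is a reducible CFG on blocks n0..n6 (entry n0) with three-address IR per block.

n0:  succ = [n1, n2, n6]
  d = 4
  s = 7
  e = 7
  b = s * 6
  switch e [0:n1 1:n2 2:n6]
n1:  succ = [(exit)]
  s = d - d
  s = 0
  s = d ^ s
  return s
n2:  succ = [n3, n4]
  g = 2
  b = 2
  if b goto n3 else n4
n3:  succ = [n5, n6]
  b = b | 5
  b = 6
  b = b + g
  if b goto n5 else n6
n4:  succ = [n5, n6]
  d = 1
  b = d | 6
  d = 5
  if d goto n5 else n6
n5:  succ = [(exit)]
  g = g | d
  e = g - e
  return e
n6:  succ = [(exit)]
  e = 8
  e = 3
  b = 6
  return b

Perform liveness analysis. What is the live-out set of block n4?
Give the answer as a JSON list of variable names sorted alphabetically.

Per-block:
  n0: {b,d,e,s} / ∅
  n1: {s} / {d}
  n2: {b,g} / ∅
  n3: {b} / {b,g}
  n4: {b,d} / ∅
  n5: {e,g} / {d,e,g}
  n6: {b,e} / ∅

Live sets:
  n0 li=∅ lo={d,e}
  n1 li={d} lo=∅
  n2 li={d,e} lo={b,d,e,g}
  n3 li={b,d,e,g} lo={d,e,g}
  n4 li={e,g} lo={d,e,g}
  n5 li={d,e,g} lo=∅
  n6 li=∅ lo=∅

live-out(n4) = ["d", "e", "g"]

Answer: ["d", "e", "g"]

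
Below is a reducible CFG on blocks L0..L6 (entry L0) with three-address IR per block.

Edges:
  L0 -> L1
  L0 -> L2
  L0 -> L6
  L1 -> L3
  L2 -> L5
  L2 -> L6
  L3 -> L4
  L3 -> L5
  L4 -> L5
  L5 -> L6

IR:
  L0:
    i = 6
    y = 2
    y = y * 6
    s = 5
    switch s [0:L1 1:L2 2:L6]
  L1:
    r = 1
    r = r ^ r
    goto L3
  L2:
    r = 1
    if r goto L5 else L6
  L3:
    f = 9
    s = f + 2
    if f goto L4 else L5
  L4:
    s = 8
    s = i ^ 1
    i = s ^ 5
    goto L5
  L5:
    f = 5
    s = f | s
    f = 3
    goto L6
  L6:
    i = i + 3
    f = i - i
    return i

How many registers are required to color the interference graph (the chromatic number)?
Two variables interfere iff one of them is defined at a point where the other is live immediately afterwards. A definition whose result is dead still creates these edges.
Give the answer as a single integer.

Answer: 3

Analysis:
def/use:
  L0: {i,s,y} / ∅
  L1: {r} / ∅
  L2: {r} / ∅
  L3: {f,s} / ∅
  L4: {i,s} / {i}
  L5: {f,s} / {s}
  L6: {f,i} / {i}

Backward fixpoint:
  L0 li=∅ lo={i,s}
  L1 li={i} lo={i}
  L2 li={i,s} lo={i,s}
  L3 li={i} lo={i,s}
  L4 li={i} lo={i,s}
  L5 li={i,s} lo={i}
  L6 li={i} lo=∅

Interference:
  f: {i,s}
  i: {f,r,s,y}
  r: {i,s}
  s: {f,i,r}
  y: {i}

Registers:
  clique {f,i,s} ⇒ need ≥ 3
  assign f→r2 i→r0 r→r2 s→r1 y→r1 — no edge inside a register ⇒ χ ≤ 3
  χ = 3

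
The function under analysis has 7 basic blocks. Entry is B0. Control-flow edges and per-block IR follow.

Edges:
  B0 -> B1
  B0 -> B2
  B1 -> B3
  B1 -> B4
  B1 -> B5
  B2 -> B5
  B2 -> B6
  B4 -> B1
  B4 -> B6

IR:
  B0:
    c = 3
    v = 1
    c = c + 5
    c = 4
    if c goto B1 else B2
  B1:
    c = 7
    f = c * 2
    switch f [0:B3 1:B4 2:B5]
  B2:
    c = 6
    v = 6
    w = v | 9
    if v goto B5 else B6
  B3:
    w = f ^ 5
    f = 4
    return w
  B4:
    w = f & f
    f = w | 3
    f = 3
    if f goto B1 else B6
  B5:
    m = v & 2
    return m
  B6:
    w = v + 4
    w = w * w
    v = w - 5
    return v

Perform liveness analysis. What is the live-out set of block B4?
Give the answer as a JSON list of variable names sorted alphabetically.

Answer: ["v"]

Analysis:
Per-block:
  B0: {c,v} / ∅
  B1: {c,f} / ∅
  B2: {c,v,w} / ∅
  B3: {f,w} / {f}
  B4: {f,w} / {f}
  B5: {m} / {v}
  B6: {v,w} / {v}

Liveness:
  B0: in=∅ out={v}
  B1: in={v} out={f,v}
  B2: in=∅ out={v}
  B3: in={f} out=∅
  B4: in={f,v} out={v}
  B5: in={v} out=∅
  B6: in={v} out=∅

live-out(B4) = ["v"]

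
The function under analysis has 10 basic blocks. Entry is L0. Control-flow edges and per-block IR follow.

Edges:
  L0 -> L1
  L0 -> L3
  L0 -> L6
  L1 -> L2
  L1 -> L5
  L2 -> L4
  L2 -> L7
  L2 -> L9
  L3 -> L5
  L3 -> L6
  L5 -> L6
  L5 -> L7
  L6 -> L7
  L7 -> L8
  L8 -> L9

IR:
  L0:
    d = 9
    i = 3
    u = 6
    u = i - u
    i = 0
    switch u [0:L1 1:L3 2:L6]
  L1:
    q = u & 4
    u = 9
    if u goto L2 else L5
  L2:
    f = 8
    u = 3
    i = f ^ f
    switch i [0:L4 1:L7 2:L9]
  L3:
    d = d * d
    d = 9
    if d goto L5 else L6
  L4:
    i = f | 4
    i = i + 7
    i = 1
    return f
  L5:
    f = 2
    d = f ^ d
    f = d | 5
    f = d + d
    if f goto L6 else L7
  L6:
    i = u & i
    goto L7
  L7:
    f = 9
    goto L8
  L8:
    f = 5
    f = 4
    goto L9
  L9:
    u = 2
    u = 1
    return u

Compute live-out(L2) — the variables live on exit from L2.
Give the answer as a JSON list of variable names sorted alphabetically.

Per-block:
  L0 def {d,i,u} use ∅
  L1 def {q,u} use {u}
  L2 def {f,i,u} use ∅
  L3 def {d} use {d}
  L4 def {i} use {f}
  L5 def {d,f} use {d}
  L6 def {i} use {i,u}
  L7 def {f} use ∅
  L8 def {f} use ∅
  L9 def {u} use ∅

Backward fixpoint:
  live L0: ∅→{d,i,u}
  live L1: {d,i,u}→{d,i,u}
  live L2: ∅→{f}
  live L3: {d,i,u}→{d,i,u}
  live L4: {f}→∅
  live L5: {d,i,u}→{i,u}
  live L6: {i,u}→∅
  live L7: ∅→∅
  live L8: ∅→∅
  live L9: ∅→∅

live-out(L2) = ["f"]

Answer: ["f"]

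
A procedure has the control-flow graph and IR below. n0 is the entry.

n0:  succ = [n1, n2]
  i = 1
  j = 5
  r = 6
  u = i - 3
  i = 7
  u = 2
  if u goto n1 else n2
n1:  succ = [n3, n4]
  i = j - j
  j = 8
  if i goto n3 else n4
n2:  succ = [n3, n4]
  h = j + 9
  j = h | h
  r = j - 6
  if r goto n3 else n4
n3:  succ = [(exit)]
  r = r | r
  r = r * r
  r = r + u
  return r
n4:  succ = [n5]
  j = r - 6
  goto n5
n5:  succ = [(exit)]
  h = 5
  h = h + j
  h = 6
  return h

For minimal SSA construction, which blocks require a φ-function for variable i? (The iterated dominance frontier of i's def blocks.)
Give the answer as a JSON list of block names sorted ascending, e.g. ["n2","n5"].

Answer: ["n3", "n4"]

Derivation:
idom tree: n1←n0 n2←n0 n3←n0 n4←n0 n5←n4
Join-block Dom:
  n3: preds {n1,n2}: {n0,n1} ∩ {n0,n2} = {n0}; idom=n0
  n4: preds {n1,n2}: {n0,n1} ∩ {n0,n2} = {n0}; idom=n0

DF walk-up:
  n3←n1: walk n1 to n0
  n3←n2: walk n2 to n0
  n4←n1: walk n1 to n0
  n4←n2: walk n2 to n0
  DF(n0)=∅
  DF(n1)={n3,n4}
  DF(n2)={n3,n4}
  DF(n3)=∅
  DF(n4)=∅
  DF(n5)=∅

φ for i: defs {n0,n1}
  DF⁺ = {n3,n4}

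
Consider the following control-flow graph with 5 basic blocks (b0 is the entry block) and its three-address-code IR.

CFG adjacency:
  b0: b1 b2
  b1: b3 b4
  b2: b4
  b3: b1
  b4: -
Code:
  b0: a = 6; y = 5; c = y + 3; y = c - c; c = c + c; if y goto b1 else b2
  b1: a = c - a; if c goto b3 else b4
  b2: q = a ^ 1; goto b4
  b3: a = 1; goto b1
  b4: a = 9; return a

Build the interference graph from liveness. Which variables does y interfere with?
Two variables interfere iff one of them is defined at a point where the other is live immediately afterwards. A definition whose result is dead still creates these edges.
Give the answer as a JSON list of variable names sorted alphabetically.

Answer: ["a", "c"]

Working:
def/use:
  b0 def {a,c,y} use ∅
  b1 def {a} use {a,c}
  b2 def {q} use {a}
  b3 def {a} use ∅
  b4 def {a} use ∅

Liveness:
  b0 li=∅ lo={a,c}
  b1 li={a,c} lo={c}
  b2 li={a} lo=∅
  b3 li={c} lo={a,c}
  b4 li=∅ lo=∅

Conflict graph:
  a: {c,y}
  c: {a,y}
  q: ∅
  y: {a,c}

N(y) = ["a", "c"]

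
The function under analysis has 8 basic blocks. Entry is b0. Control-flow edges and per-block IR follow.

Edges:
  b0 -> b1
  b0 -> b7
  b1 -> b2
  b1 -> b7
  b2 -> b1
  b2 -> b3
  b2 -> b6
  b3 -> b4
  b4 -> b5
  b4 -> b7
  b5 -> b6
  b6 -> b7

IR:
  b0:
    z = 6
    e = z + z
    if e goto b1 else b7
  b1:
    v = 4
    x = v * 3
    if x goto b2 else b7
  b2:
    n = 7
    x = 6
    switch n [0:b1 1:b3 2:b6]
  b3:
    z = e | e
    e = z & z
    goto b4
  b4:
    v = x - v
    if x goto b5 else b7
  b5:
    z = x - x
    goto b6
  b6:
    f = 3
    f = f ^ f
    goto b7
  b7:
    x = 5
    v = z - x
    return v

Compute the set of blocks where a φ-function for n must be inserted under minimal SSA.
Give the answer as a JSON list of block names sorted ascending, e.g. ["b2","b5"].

idom tree: b1←b0 b2←b1 b3←b2 b4←b3 b5←b4 b6←b2 b7←b0
Join-block Dom:
  b1: preds {b0,b2}: {b0} ∩ {b0,b1,b2} = {b0}; idom=b0
  b6: preds {b2,b5}: {b0,b1,b2} ∩ {b0,b1,b2,b3,b4,b5} = {b0,b1,b2}; idom=b2
  b7: preds {b0,b1,b4,b6}: {b0} ∩ {b0,b1} ∩ {b0,b1,b2,b3,b4} ∩ {b0,b1,b2,b6} = {b0}; idom=b0

DF walk-up:
  b1←b0: walk · to b0
  b1←b2: walk b2→b1 to b0
  b6←b2: walk · to b2
  b6←b5: walk b5→b4→b3 to b2
  b7←b0: walk · to b0
  b7←b1: walk b1 to b0
  b7←b4: walk b4→b3→b2→b1 to b0
  b7←b6: walk b6→b2→b1 to b0
  b0: DF=∅
  b1: DF={b1,b7}
  b2: DF={b1,b7}
  b3: DF={b6,b7}
  b4: DF={b6,b7}
  b5: DF={b6}
  b6: DF={b7}
  b7: DF=∅

φ for n: defs {b2}
  DF⁺ = {b1,b7}

Answer: ["b1", "b7"]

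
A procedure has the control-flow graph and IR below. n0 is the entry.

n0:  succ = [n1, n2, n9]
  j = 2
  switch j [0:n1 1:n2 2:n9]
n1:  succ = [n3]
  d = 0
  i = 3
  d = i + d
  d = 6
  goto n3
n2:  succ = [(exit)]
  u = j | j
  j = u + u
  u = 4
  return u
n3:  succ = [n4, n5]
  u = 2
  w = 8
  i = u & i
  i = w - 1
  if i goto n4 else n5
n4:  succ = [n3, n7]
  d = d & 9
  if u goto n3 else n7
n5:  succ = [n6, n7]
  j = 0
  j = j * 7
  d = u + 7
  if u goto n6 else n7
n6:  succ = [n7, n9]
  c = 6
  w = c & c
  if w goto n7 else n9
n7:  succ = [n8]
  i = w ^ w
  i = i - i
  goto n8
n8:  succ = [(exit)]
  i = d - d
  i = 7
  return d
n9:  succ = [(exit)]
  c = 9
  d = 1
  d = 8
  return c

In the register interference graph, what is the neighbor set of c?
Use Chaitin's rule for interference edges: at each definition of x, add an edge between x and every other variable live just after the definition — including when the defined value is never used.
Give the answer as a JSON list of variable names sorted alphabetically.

Answer: ["d"]

Working:
Block summaries:
  n0 def {j} use ∅
  n1 def {d,i} use ∅
  n2 def {j,u} use {j}
  n3 def {i,u,w} use {i}
  n4 def {d} use {d,u}
  n5 def {d,j} use {u}
  n6 def {c,w} use ∅
  n7 def {i} use {w}
  n8 def {i} use {d}
  n9 def {c,d} use ∅

Backward fixpoint:
  n0 li=∅ lo={j}
  n1 li=∅ lo={d,i}
  n2 li={j} lo=∅
  n3 li={d,i} lo={d,i,u,w}
  n4 li={d,i,u,w} lo={d,i,w}
  n5 li={u,w} lo={d,w}
  n6 li={d} lo={d,w}
  n7 li={d,w} lo={d}
  n8 li={d} lo=∅
  n9 li=∅ lo=∅

Interfere edges:
  c↔{d}
  d↔{c,i,u,w}
  i↔{d,u,w}
  j↔{u,w}
  u↔{d,i,j,w}
  w↔{d,i,j,u}

N(c) = ["d"]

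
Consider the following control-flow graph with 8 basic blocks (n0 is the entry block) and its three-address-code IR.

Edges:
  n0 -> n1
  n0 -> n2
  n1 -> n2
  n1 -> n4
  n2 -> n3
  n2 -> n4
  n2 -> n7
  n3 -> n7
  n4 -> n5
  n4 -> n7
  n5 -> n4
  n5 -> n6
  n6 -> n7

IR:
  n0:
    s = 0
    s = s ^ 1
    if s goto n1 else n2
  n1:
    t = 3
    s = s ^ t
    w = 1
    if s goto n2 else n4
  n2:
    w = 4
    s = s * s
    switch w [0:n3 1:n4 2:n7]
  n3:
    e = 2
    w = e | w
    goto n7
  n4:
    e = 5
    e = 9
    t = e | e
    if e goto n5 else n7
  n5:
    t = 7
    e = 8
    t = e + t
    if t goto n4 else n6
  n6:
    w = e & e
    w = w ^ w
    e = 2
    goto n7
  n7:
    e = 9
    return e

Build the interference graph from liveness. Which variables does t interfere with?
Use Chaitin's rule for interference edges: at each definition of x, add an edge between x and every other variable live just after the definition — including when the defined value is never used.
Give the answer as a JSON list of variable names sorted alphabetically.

Per-block:
  n0: {s} / ∅
  n1: {s,t,w} / {s}
  n2: {s,w} / {s}
  n3: {e,w} / {w}
  n4: {e,t} / ∅
  n5: {e,t} / ∅
  n6: {e,w} / {e}
  n7: {e} / ∅

Backward fixpoint:
  n0 li=∅ lo={s}
  n1 li={s} lo={s}
  n2 li={s} lo={w}
  n3 li={w} lo=∅
  n4 li=∅ lo=∅
  n5 li=∅ lo={e}
  n6 li={e} lo=∅
  n7 li=∅ lo=∅

Interfere edges:
  e — {t,w}
  s — {t,w}
  t — {e,s}
  w — {e,s}

N(t) = ["e", "s"]

Answer: ["e", "s"]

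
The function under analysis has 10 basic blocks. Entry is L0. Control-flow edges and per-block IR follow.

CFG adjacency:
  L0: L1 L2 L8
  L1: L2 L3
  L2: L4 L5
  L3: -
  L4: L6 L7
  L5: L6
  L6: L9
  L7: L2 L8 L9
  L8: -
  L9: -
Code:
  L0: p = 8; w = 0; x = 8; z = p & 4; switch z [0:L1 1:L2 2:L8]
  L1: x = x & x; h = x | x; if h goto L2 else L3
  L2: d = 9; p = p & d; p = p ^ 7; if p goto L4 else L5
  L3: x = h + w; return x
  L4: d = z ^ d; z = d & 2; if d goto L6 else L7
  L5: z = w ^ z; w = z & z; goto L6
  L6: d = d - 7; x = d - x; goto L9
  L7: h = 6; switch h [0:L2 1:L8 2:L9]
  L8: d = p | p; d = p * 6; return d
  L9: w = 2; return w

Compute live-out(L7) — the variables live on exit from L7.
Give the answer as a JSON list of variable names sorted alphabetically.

def/use:
  L0: {p,w,x,z} / ∅
  L1: {h,x} / {x}
  L2: {d,p} / {p}
  L3: {x} / {h,w}
  L4: {d,z} / {d,z}
  L5: {w,z} / {w,z}
  L6: {d,x} / {d,x}
  L7: {h} / ∅
  L8: {d} / {p}
  L9: {w} / ∅

Backward fixpoint:
  live L0: ∅→{p,w,x,z}
  live L1: {p,w,x,z}→{h,p,w,x,z}
  live L2: {p,w,x,z}→{d,p,w,x,z}
  live L3: {h,w}→∅
  live L4: {d,p,w,x,z}→{d,p,w,x,z}
  live L5: {d,w,x,z}→{d,x}
  live L6: {d,x}→∅
  live L7: {p,w,x,z}→{p,w,x,z}
  live L8: {p}→∅
  live L9: ∅→∅

live-out(L7) = ["p", "w", "x", "z"]

Answer: ["p", "w", "x", "z"]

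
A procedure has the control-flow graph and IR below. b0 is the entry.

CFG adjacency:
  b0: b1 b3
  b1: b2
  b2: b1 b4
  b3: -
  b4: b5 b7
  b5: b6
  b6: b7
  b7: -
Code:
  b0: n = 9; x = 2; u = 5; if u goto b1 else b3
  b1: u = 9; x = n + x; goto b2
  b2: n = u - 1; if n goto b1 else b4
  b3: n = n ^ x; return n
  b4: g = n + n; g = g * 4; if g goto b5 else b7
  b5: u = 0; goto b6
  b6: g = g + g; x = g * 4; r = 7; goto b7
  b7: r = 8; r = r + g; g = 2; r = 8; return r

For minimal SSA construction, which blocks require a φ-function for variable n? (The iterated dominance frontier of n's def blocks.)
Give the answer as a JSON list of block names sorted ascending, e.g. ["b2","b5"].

Answer: ["b1"]

Analysis:
idom tree: b1←b0 b2←b1 b3←b0 b4←b2 b5←b4 b6←b5 b7←b4
Dom∩ at merges:
  b1: preds {b0,b2}: {b0} ∩ {b0,b1,b2} = {b0}; idom=b0
  b7: preds {b4,b6}: {b0,b1,b2,b4} ∩ {b0,b1,b2,b4,b5,b6} = {b0,b1,b2,b4}; idom=b4

Frontier:
  join b1 pred b0: · stop@b0
  join b1 pred b2: b2→b1 stop@b0
  join b7 pred b4: · stop@b4
  join b7 pred b6: b6→b5 stop@b4
  b0 → ∅
  b1 → {b1}
  b2 → {b1}
  b3 → ∅
  b4 → ∅
  b5 → {b7}
  b6 → {b7}
  b7 → ∅

φ for n: defs {b0,b2,b3}
  DF⁺ = {b1}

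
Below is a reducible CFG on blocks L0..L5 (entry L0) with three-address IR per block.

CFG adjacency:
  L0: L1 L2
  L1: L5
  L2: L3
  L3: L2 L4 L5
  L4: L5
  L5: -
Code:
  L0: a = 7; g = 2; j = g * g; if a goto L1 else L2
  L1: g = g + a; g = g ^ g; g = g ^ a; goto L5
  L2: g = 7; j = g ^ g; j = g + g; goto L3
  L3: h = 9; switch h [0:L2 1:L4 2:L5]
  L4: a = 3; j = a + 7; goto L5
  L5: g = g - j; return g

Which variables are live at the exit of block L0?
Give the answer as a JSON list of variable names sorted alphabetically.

Block summaries:
  L0: def={a,g,j} ue=∅
  L1: def={g} ue={a,g}
  L2: def={g,j} ue=∅
  L3: def={h} ue=∅
  L4: def={a,j} ue=∅
  L5: def={g} ue={g,j}

Liveness:
  live L0: ∅→{a,g,j}
  live L1: {a,g,j}→{g,j}
  live L2: ∅→{g,j}
  live L3: {g,j}→{g,j}
  live L4: {g}→{g,j}
  live L5: {g,j}→∅

live-out(L0) = ["a", "g", "j"]

Answer: ["a", "g", "j"]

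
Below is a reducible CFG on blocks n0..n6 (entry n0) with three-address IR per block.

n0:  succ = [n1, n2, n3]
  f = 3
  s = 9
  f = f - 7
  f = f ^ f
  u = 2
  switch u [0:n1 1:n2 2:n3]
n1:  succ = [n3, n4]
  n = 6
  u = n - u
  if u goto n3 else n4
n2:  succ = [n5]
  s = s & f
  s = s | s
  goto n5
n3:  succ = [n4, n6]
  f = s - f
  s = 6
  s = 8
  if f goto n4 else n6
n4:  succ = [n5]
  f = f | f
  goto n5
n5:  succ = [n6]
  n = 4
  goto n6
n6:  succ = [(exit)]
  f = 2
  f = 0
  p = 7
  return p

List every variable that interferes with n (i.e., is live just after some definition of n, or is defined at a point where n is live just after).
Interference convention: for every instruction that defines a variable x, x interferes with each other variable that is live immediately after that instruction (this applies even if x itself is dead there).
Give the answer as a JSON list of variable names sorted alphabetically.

Answer: ["f", "s", "u"]

Derivation:
def/use:
  n0: {f,s,u} / ∅
  n1: {n,u} / {u}
  n2: {s} / {f,s}
  n3: {f,s} / {f,s}
  n4: {f} / {f}
  n5: {n} / ∅
  n6: {f,p} / ∅

Backward fixpoint:
  n0 li=∅ lo={f,s,u}
  n1 li={f,s,u} lo={f,s}
  n2 li={f,s} lo=∅
  n3 li={f,s} lo={f}
  n4 li={f} lo=∅
  n5 li=∅ lo=∅
  n6 li=∅ lo=∅

Interfere edges:
  f: {n,s,u}
  n: {f,s,u}
  p: ∅
  s: {f,n,u}
  u: {f,n,s}

N(n) = ["f", "s", "u"]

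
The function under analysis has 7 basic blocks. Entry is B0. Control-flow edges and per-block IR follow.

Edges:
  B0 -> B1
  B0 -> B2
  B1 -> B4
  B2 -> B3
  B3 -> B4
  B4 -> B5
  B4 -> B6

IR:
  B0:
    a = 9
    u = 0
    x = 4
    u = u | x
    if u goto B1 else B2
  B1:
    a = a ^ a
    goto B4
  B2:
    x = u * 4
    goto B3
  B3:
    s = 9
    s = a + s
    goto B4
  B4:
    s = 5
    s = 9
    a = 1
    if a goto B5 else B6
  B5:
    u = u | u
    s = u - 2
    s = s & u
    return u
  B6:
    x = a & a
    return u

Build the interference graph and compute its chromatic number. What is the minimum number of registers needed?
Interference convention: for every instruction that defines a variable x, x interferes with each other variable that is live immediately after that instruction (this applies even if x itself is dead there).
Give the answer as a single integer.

Answer: 3

Working:
def/use:
  B0: {a,u,x} / ∅
  B1: {a} / {a}
  B2: {x} / {u}
  B3: {s} / {a}
  B4: {a,s} / ∅
  B5: {s,u} / {u}
  B6: {x} / {a,u}

Backward fixpoint:
  B0: in=∅ out={a,u}
  B1: in={a,u} out={u}
  B2: in={a,u} out={a,u}
  B3: in={a,u} out={u}
  B4: in={u} out={a,u}
  B5: in={u} out=∅
  B6: in={a,u} out=∅

Interference:
  a — {s,u,x}
  s — {a,u}
  u — {a,s,x}
  x — {a,u}

Colouring:
  lower bound: {a,s,u} mutually conflict ⇒ χ ≥ 3
  assign a→r0 s→r2 u→r1 x→r2 — no edge inside a register ⇒ χ ≤ 3
  χ = 3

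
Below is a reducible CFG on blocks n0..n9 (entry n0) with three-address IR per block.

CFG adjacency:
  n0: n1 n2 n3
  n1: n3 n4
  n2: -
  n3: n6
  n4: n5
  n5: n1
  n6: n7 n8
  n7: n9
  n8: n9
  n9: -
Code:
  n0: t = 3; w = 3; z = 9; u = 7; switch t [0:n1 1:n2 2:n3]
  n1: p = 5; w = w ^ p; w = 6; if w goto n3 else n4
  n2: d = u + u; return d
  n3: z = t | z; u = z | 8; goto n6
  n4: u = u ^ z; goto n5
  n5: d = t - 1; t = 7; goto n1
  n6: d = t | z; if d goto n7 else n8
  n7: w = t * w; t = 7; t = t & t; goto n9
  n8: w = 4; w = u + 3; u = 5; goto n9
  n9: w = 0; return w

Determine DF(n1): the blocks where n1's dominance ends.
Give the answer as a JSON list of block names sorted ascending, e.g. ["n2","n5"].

Answer: ["n1", "n3"]

Working:
idom tree: n1←n0 n2←n0 n3←n0 n4←n1 n5←n4 n6←n3 n7←n6 n8←n6 n9←n6
Dom at joins:
  n1: preds {n0,n5}: {n0} ∩ {n0,n1,n4,n5} = {n0}; idom=n0
  n3: preds {n0,n1}: {n0} ∩ {n0,n1} = {n0}; idom=n0
  n9: preds {n7,n8}: {n0,n3,n6,n7} ∩ {n0,n3,n6,n8} = {n0,n3,n6}; idom=n6

DF walk-up:
  join n1 pred n0: · stop@n0
  join n1 pred n5: n5→n4→n1 stop@n0
  join n3 pred n0: · stop@n0
  join n3 pred n1: n1 stop@n0
  join n9 pred n7: n7 stop@n6
  join n9 pred n8: n8 stop@n6
  DF(n0)=∅
  DF(n1)={n1,n3}
  DF(n2)=∅
  DF(n3)=∅
  DF(n4)={n1}
  DF(n5)={n1}
  DF(n6)=∅
  DF(n7)={n9}
  DF(n8)={n9}
  DF(n9)=∅

DF(n1) = ["n1", "n3"]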